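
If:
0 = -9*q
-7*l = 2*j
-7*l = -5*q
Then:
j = 0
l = 0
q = 0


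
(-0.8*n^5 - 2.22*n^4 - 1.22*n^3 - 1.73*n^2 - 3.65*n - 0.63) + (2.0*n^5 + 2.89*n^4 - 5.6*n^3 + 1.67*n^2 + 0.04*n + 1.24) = 1.2*n^5 + 0.67*n^4 - 6.82*n^3 - 0.0600000000000001*n^2 - 3.61*n + 0.61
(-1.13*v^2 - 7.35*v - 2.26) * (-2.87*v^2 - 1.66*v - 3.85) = 3.2431*v^4 + 22.9703*v^3 + 23.0377*v^2 + 32.0491*v + 8.701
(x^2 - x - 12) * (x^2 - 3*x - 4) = x^4 - 4*x^3 - 13*x^2 + 40*x + 48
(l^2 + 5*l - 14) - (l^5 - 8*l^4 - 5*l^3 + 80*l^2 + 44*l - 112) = -l^5 + 8*l^4 + 5*l^3 - 79*l^2 - 39*l + 98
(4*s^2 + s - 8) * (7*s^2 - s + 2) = 28*s^4 + 3*s^3 - 49*s^2 + 10*s - 16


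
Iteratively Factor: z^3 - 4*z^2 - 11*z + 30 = (z + 3)*(z^2 - 7*z + 10) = (z - 5)*(z + 3)*(z - 2)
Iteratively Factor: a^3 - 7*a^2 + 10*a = (a - 2)*(a^2 - 5*a) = a*(a - 2)*(a - 5)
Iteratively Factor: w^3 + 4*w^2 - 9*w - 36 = (w + 3)*(w^2 + w - 12) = (w - 3)*(w + 3)*(w + 4)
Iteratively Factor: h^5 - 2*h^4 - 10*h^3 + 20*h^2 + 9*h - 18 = (h - 2)*(h^4 - 10*h^2 + 9) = (h - 2)*(h + 1)*(h^3 - h^2 - 9*h + 9) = (h - 3)*(h - 2)*(h + 1)*(h^2 + 2*h - 3) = (h - 3)*(h - 2)*(h + 1)*(h + 3)*(h - 1)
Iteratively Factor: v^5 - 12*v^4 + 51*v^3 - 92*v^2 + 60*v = (v - 3)*(v^4 - 9*v^3 + 24*v^2 - 20*v) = (v - 5)*(v - 3)*(v^3 - 4*v^2 + 4*v) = (v - 5)*(v - 3)*(v - 2)*(v^2 - 2*v) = (v - 5)*(v - 3)*(v - 2)^2*(v)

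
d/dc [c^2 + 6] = 2*c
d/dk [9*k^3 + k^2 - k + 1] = 27*k^2 + 2*k - 1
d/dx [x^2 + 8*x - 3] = 2*x + 8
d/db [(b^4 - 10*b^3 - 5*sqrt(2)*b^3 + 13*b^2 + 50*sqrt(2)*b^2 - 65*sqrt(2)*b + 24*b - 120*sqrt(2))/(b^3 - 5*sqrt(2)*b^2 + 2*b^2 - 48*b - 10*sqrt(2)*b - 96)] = (b^6 - 10*sqrt(2)*b^5 + 4*b^5 - 127*b^4 - 40*sqrt(2)*b^4 + 728*b^3 + 810*sqrt(2)*b^3 - 480*sqrt(2)*b^2 + 558*b^2 - 9120*sqrt(2)*b - 4896*b - 4704 + 480*sqrt(2))/(b^6 - 10*sqrt(2)*b^5 + 4*b^5 - 40*sqrt(2)*b^4 - 42*b^4 - 184*b^3 + 440*sqrt(2)*b^3 + 2120*b^2 + 1920*sqrt(2)*b^2 + 1920*sqrt(2)*b + 9216*b + 9216)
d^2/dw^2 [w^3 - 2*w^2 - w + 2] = 6*w - 4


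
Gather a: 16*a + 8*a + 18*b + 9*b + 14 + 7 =24*a + 27*b + 21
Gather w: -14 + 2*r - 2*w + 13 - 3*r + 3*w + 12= -r + w + 11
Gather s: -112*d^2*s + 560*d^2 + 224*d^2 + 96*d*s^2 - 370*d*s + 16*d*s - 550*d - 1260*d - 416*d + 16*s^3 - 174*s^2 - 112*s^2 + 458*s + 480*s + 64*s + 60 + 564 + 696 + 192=784*d^2 - 2226*d + 16*s^3 + s^2*(96*d - 286) + s*(-112*d^2 - 354*d + 1002) + 1512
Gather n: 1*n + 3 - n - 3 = 0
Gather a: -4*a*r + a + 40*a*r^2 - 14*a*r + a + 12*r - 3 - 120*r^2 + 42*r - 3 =a*(40*r^2 - 18*r + 2) - 120*r^2 + 54*r - 6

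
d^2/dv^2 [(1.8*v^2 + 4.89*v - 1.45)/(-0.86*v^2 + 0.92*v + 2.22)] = (-10.081608*v^3 - 14.18484*v^2 - 62.899368*v + 10.223672)/(0.636056*v^6 - 2.041296*v^5 - 2.742024*v^4 + 9.760096*v^3 + 7.078248*v^2 - 13.602384*v - 10.941048)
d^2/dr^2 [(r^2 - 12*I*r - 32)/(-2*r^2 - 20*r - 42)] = (r^3*(10 + 12*I) + 159*r^2 + r*(960 - 756*I) + 2087 - 2520*I)/(r^6 + 30*r^5 + 363*r^4 + 2260*r^3 + 7623*r^2 + 13230*r + 9261)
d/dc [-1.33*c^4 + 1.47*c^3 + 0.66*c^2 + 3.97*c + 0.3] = -5.32*c^3 + 4.41*c^2 + 1.32*c + 3.97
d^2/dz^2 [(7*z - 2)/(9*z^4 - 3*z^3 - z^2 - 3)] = 2*(-z^2*(7*z - 2)*(-36*z^2 + 9*z + 2)^2 + (-252*z^3 + 63*z^2 + 14*z + (7*z - 2)*(-54*z^2 + 9*z + 1))*(-9*z^4 + 3*z^3 + z^2 + 3))/(-9*z^4 + 3*z^3 + z^2 + 3)^3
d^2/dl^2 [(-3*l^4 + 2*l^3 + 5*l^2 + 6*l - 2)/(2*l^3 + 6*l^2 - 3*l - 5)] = 2*(-130*l^6 + 180*l^5 + 567*l^4 + 218*l^3 + 270*l^2 + 738*l - 43)/(8*l^9 + 72*l^8 + 180*l^7 - 60*l^6 - 630*l^5 - 198*l^4 + 663*l^3 + 315*l^2 - 225*l - 125)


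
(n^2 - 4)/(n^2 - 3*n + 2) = (n + 2)/(n - 1)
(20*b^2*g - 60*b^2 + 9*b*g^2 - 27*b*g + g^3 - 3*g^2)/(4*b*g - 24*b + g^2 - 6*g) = (5*b*g - 15*b + g^2 - 3*g)/(g - 6)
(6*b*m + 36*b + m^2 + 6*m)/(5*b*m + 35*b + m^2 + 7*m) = (6*b*m + 36*b + m^2 + 6*m)/(5*b*m + 35*b + m^2 + 7*m)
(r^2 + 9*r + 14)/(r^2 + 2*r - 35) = (r + 2)/(r - 5)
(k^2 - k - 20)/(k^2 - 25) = (k + 4)/(k + 5)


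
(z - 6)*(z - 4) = z^2 - 10*z + 24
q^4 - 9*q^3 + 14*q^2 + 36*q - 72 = (q - 6)*(q - 3)*(q - 2)*(q + 2)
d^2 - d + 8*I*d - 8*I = (d - 1)*(d + 8*I)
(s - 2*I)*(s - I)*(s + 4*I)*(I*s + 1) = I*s^4 + 11*I*s^2 + 18*s - 8*I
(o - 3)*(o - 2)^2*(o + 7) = o^4 - 33*o^2 + 100*o - 84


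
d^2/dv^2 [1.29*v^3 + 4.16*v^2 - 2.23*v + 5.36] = 7.74*v + 8.32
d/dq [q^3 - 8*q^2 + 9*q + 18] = 3*q^2 - 16*q + 9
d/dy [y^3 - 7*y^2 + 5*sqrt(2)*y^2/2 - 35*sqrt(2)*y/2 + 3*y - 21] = 3*y^2 - 14*y + 5*sqrt(2)*y - 35*sqrt(2)/2 + 3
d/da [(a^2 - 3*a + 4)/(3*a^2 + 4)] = (9*a^2 - 16*a - 12)/(9*a^4 + 24*a^2 + 16)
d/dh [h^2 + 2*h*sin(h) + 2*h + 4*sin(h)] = 2*h*cos(h) + 2*h + 2*sin(h) + 4*cos(h) + 2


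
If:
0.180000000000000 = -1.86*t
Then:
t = -0.10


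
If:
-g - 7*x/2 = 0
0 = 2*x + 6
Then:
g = 21/2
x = -3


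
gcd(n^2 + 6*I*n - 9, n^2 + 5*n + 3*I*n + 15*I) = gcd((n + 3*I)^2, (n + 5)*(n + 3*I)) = n + 3*I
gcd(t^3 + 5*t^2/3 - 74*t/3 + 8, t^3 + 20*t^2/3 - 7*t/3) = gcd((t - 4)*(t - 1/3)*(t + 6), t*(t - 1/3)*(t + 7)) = t - 1/3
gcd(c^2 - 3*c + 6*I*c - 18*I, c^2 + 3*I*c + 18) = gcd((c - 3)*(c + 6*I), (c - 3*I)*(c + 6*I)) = c + 6*I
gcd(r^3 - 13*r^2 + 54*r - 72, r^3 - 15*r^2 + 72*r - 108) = r^2 - 9*r + 18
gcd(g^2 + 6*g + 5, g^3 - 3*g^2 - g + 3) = g + 1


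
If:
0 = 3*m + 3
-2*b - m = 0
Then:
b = 1/2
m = -1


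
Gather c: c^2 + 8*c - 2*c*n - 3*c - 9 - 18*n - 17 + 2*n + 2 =c^2 + c*(5 - 2*n) - 16*n - 24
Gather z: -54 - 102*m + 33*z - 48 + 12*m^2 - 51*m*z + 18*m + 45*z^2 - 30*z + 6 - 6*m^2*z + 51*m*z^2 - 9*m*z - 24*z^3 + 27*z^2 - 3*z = 12*m^2 - 84*m - 24*z^3 + z^2*(51*m + 72) + z*(-6*m^2 - 60*m) - 96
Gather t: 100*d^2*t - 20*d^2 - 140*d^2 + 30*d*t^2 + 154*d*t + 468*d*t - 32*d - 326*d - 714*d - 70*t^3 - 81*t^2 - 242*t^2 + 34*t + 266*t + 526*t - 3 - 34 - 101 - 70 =-160*d^2 - 1072*d - 70*t^3 + t^2*(30*d - 323) + t*(100*d^2 + 622*d + 826) - 208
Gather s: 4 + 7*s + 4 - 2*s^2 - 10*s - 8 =-2*s^2 - 3*s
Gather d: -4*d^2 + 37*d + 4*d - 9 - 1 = -4*d^2 + 41*d - 10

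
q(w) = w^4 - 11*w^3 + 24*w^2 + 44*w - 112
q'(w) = 4*w^3 - 33*w^2 + 48*w + 44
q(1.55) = -21.33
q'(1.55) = 54.01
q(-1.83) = -33.52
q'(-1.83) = -178.87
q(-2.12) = 27.59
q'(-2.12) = -244.19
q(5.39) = -56.06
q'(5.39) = -29.64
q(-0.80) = -125.80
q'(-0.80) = -17.57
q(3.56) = 13.13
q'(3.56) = -22.88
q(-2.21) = 50.57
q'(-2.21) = -266.43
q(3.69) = 9.87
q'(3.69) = -27.24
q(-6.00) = 4160.00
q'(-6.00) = -2296.00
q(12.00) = 5600.00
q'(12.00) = 2780.00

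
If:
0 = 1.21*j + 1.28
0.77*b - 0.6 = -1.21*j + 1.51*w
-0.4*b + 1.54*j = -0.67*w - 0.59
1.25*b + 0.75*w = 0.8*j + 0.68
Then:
No Solution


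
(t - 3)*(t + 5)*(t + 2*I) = t^3 + 2*t^2 + 2*I*t^2 - 15*t + 4*I*t - 30*I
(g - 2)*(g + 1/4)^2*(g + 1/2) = g^4 - g^3 - 27*g^2/16 - 19*g/32 - 1/16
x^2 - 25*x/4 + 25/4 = (x - 5)*(x - 5/4)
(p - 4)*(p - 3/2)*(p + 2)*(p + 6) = p^4 + 5*p^3/2 - 26*p^2 - 18*p + 72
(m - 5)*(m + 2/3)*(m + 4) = m^3 - m^2/3 - 62*m/3 - 40/3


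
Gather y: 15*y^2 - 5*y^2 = 10*y^2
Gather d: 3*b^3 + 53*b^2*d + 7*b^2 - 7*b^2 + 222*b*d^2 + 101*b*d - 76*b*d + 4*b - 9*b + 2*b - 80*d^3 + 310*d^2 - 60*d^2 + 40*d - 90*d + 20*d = 3*b^3 - 3*b - 80*d^3 + d^2*(222*b + 250) + d*(53*b^2 + 25*b - 30)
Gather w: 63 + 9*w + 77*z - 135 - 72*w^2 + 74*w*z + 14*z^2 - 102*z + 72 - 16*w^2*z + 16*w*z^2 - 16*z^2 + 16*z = w^2*(-16*z - 72) + w*(16*z^2 + 74*z + 9) - 2*z^2 - 9*z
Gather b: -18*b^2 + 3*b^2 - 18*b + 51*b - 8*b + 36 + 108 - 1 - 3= -15*b^2 + 25*b + 140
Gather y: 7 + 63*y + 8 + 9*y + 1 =72*y + 16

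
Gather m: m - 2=m - 2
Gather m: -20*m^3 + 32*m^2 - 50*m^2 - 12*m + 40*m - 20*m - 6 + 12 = -20*m^3 - 18*m^2 + 8*m + 6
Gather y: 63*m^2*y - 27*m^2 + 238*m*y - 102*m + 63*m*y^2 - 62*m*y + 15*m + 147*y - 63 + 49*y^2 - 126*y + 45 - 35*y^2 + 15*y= -27*m^2 - 87*m + y^2*(63*m + 14) + y*(63*m^2 + 176*m + 36) - 18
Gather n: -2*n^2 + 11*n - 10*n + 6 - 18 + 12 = -2*n^2 + n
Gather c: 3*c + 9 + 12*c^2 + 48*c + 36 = 12*c^2 + 51*c + 45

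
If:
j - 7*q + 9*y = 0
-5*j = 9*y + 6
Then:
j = -9*y/5 - 6/5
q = 36*y/35 - 6/35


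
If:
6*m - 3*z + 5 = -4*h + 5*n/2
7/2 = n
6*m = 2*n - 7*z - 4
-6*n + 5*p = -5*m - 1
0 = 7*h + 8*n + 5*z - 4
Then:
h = -21/8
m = 29/16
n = 7/2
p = 35/16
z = -9/8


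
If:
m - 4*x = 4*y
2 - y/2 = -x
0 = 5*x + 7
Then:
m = -4/5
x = -7/5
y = 6/5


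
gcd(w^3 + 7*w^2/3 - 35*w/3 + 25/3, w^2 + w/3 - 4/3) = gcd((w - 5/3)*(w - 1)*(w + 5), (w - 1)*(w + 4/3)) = w - 1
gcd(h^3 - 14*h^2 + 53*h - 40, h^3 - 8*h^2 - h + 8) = h^2 - 9*h + 8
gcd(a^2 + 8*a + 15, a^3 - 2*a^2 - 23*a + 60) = a + 5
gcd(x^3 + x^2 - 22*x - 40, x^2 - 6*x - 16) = x + 2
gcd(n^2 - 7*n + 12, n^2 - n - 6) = n - 3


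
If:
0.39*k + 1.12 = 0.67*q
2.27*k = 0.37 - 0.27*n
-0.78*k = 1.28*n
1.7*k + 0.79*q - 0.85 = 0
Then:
No Solution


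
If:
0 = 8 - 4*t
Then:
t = 2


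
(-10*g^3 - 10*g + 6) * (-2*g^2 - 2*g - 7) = 20*g^5 + 20*g^4 + 90*g^3 + 8*g^2 + 58*g - 42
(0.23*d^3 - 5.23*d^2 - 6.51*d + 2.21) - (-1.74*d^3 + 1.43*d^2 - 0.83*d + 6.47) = 1.97*d^3 - 6.66*d^2 - 5.68*d - 4.26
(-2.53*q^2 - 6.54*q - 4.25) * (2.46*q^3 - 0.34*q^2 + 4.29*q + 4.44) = -6.2238*q^5 - 15.2282*q^4 - 19.0851*q^3 - 37.8448*q^2 - 47.2701*q - 18.87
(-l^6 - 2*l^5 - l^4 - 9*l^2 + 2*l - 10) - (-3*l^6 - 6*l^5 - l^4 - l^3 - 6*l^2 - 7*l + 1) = 2*l^6 + 4*l^5 + l^3 - 3*l^2 + 9*l - 11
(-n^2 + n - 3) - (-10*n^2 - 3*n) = 9*n^2 + 4*n - 3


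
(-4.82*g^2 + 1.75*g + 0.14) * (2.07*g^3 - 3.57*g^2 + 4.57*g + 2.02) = -9.9774*g^5 + 20.8299*g^4 - 27.9851*g^3 - 2.2387*g^2 + 4.1748*g + 0.2828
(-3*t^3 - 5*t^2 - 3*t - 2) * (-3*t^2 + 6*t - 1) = 9*t^5 - 3*t^4 - 18*t^3 - 7*t^2 - 9*t + 2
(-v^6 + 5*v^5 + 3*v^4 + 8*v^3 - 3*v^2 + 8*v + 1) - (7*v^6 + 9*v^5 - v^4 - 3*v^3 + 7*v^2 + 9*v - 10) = -8*v^6 - 4*v^5 + 4*v^4 + 11*v^3 - 10*v^2 - v + 11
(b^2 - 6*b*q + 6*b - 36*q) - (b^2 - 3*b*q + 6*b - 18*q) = -3*b*q - 18*q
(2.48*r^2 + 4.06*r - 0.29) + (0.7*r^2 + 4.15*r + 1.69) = 3.18*r^2 + 8.21*r + 1.4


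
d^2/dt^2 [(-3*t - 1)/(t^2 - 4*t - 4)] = 2*(4*(t - 2)^2*(3*t + 1) + (9*t - 11)*(-t^2 + 4*t + 4))/(-t^2 + 4*t + 4)^3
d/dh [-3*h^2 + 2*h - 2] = 2 - 6*h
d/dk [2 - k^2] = -2*k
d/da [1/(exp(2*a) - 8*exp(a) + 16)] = 2*(4 - exp(a))*exp(a)/(exp(2*a) - 8*exp(a) + 16)^2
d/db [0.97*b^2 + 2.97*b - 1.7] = 1.94*b + 2.97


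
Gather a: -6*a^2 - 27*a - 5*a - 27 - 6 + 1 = -6*a^2 - 32*a - 32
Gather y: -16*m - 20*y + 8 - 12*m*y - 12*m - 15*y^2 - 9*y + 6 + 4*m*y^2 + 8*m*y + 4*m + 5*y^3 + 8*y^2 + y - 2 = -24*m + 5*y^3 + y^2*(4*m - 7) + y*(-4*m - 28) + 12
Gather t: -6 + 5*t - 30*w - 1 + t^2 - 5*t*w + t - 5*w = t^2 + t*(6 - 5*w) - 35*w - 7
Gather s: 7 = 7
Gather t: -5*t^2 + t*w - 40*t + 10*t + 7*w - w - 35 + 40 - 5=-5*t^2 + t*(w - 30) + 6*w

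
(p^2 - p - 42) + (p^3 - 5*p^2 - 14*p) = p^3 - 4*p^2 - 15*p - 42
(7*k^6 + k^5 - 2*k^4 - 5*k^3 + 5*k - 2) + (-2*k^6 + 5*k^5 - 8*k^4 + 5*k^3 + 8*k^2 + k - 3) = 5*k^6 + 6*k^5 - 10*k^4 + 8*k^2 + 6*k - 5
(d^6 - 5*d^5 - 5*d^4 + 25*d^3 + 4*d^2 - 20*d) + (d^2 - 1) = d^6 - 5*d^5 - 5*d^4 + 25*d^3 + 5*d^2 - 20*d - 1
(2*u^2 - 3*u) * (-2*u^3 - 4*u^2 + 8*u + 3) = -4*u^5 - 2*u^4 + 28*u^3 - 18*u^2 - 9*u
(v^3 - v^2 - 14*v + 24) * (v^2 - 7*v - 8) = v^5 - 8*v^4 - 15*v^3 + 130*v^2 - 56*v - 192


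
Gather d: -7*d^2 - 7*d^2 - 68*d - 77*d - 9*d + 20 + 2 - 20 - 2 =-14*d^2 - 154*d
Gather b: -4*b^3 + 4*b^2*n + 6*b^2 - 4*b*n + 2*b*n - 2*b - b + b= -4*b^3 + b^2*(4*n + 6) + b*(-2*n - 2)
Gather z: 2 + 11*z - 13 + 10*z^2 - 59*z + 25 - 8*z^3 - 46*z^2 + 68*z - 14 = -8*z^3 - 36*z^2 + 20*z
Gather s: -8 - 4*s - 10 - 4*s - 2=-8*s - 20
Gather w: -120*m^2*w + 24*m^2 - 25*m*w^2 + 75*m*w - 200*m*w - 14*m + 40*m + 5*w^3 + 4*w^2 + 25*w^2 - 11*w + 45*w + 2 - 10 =24*m^2 + 26*m + 5*w^3 + w^2*(29 - 25*m) + w*(-120*m^2 - 125*m + 34) - 8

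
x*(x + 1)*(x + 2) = x^3 + 3*x^2 + 2*x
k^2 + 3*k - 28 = (k - 4)*(k + 7)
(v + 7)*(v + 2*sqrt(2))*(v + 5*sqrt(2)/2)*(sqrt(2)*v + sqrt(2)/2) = sqrt(2)*v^4 + 9*v^3 + 15*sqrt(2)*v^3/2 + 27*sqrt(2)*v^2/2 + 135*v^2/2 + 63*v/2 + 75*sqrt(2)*v + 35*sqrt(2)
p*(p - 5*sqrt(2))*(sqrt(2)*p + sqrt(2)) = sqrt(2)*p^3 - 10*p^2 + sqrt(2)*p^2 - 10*p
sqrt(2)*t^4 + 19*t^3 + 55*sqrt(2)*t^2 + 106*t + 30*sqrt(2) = (t + sqrt(2))*(t + 3*sqrt(2))*(t + 5*sqrt(2))*(sqrt(2)*t + 1)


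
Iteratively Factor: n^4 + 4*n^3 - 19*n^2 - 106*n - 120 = (n - 5)*(n^3 + 9*n^2 + 26*n + 24) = (n - 5)*(n + 4)*(n^2 + 5*n + 6) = (n - 5)*(n + 3)*(n + 4)*(n + 2)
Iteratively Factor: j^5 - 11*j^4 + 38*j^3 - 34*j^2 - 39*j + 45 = (j - 3)*(j^4 - 8*j^3 + 14*j^2 + 8*j - 15) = (j - 3)*(j + 1)*(j^3 - 9*j^2 + 23*j - 15) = (j - 3)^2*(j + 1)*(j^2 - 6*j + 5) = (j - 3)^2*(j - 1)*(j + 1)*(j - 5)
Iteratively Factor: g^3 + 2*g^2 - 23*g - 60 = (g + 4)*(g^2 - 2*g - 15) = (g + 3)*(g + 4)*(g - 5)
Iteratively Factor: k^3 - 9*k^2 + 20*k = (k - 4)*(k^2 - 5*k) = (k - 5)*(k - 4)*(k)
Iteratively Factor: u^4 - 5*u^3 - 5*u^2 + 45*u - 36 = (u - 3)*(u^3 - 2*u^2 - 11*u + 12) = (u - 3)*(u + 3)*(u^2 - 5*u + 4) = (u - 3)*(u - 1)*(u + 3)*(u - 4)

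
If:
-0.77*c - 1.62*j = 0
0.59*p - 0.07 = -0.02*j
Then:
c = 62.0649350649351*p - 7.36363636363636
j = 3.5 - 29.5*p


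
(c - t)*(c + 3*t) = c^2 + 2*c*t - 3*t^2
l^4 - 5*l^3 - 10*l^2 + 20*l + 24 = (l - 6)*(l - 2)*(l + 1)*(l + 2)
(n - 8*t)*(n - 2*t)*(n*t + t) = n^3*t - 10*n^2*t^2 + n^2*t + 16*n*t^3 - 10*n*t^2 + 16*t^3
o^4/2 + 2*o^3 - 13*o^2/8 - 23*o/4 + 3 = (o/2 + 1)*(o - 3/2)*(o - 1/2)*(o + 4)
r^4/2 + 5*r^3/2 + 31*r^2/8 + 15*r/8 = r*(r/2 + 1/2)*(r + 3/2)*(r + 5/2)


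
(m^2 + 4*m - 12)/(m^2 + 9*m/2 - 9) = 2*(m - 2)/(2*m - 3)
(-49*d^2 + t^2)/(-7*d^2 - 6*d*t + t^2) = (7*d + t)/(d + t)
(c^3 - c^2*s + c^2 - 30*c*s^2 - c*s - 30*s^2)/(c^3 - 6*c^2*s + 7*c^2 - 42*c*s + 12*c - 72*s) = (c^2 + 5*c*s + c + 5*s)/(c^2 + 7*c + 12)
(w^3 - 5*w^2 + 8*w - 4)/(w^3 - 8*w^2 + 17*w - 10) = (w - 2)/(w - 5)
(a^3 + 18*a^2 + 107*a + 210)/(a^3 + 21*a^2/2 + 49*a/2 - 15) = 2*(a + 7)/(2*a - 1)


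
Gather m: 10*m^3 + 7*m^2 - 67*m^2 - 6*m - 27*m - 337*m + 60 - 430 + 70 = 10*m^3 - 60*m^2 - 370*m - 300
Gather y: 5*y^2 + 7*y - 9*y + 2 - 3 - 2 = 5*y^2 - 2*y - 3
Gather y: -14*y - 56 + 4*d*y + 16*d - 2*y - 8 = 16*d + y*(4*d - 16) - 64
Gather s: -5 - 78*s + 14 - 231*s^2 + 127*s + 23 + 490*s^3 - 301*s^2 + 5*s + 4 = 490*s^3 - 532*s^2 + 54*s + 36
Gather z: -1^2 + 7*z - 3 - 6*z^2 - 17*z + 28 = -6*z^2 - 10*z + 24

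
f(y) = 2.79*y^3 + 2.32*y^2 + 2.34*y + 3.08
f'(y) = 8.37*y^2 + 4.64*y + 2.34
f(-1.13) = -0.63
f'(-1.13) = 7.78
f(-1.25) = -1.67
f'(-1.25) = 9.62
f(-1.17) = -0.95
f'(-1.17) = 8.37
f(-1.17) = -0.95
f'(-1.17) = 8.37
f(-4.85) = -271.99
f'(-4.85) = 176.72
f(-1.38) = -3.06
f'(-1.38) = 11.88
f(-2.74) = -43.31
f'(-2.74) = 52.47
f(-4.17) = -168.64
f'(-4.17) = 128.54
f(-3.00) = -58.39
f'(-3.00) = 63.75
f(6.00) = 703.28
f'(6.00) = 331.50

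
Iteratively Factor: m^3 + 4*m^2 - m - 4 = (m + 4)*(m^2 - 1) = (m - 1)*(m + 4)*(m + 1)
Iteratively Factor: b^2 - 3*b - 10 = (b + 2)*(b - 5)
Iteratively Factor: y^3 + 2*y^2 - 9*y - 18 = (y + 2)*(y^2 - 9) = (y - 3)*(y + 2)*(y + 3)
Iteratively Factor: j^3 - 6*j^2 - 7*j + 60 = (j - 5)*(j^2 - j - 12) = (j - 5)*(j - 4)*(j + 3)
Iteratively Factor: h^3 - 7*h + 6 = (h - 1)*(h^2 + h - 6) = (h - 2)*(h - 1)*(h + 3)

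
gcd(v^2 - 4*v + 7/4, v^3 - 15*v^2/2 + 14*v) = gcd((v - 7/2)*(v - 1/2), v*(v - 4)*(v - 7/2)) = v - 7/2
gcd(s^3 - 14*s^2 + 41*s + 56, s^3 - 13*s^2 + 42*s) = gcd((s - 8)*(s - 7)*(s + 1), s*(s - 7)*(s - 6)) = s - 7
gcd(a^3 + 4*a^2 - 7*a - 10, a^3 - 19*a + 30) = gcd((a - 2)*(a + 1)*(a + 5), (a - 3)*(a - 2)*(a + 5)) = a^2 + 3*a - 10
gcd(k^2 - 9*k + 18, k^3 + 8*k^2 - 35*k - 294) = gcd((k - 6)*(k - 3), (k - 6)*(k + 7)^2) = k - 6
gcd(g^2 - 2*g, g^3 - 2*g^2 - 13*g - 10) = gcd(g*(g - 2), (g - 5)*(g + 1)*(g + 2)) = 1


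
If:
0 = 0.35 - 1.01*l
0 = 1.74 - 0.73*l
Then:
No Solution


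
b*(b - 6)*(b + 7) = b^3 + b^2 - 42*b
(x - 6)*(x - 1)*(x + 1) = x^3 - 6*x^2 - x + 6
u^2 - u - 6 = (u - 3)*(u + 2)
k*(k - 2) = k^2 - 2*k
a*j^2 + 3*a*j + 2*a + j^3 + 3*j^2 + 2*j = (a + j)*(j + 1)*(j + 2)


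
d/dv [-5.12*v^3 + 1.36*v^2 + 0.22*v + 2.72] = -15.36*v^2 + 2.72*v + 0.22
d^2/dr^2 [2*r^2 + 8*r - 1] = 4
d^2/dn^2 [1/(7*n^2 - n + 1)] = 2*(-49*n^2 + 7*n + (14*n - 1)^2 - 7)/(7*n^2 - n + 1)^3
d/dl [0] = 0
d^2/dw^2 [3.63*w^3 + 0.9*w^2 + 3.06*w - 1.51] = 21.78*w + 1.8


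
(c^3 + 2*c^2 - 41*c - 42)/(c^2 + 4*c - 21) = (c^2 - 5*c - 6)/(c - 3)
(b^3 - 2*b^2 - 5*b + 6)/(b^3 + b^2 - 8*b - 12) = (b - 1)/(b + 2)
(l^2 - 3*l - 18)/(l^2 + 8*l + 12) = (l^2 - 3*l - 18)/(l^2 + 8*l + 12)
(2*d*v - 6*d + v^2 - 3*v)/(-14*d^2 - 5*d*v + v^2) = (v - 3)/(-7*d + v)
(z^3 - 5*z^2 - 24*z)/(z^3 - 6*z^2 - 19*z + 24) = z/(z - 1)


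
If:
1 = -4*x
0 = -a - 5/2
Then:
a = -5/2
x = -1/4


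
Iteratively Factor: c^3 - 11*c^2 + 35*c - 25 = (c - 1)*(c^2 - 10*c + 25) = (c - 5)*(c - 1)*(c - 5)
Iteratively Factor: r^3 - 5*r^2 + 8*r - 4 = (r - 2)*(r^2 - 3*r + 2) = (r - 2)*(r - 1)*(r - 2)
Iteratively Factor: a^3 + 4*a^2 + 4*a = (a + 2)*(a^2 + 2*a) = a*(a + 2)*(a + 2)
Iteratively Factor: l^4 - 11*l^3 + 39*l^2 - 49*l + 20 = (l - 5)*(l^3 - 6*l^2 + 9*l - 4) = (l - 5)*(l - 1)*(l^2 - 5*l + 4) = (l - 5)*(l - 1)^2*(l - 4)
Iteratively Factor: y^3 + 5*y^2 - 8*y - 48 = (y - 3)*(y^2 + 8*y + 16) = (y - 3)*(y + 4)*(y + 4)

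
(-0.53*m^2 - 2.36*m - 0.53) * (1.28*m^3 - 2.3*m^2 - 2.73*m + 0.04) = -0.6784*m^5 - 1.8018*m^4 + 6.1965*m^3 + 7.6406*m^2 + 1.3525*m - 0.0212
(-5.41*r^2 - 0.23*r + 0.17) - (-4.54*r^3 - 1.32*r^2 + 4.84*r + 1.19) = 4.54*r^3 - 4.09*r^2 - 5.07*r - 1.02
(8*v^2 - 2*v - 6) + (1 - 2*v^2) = 6*v^2 - 2*v - 5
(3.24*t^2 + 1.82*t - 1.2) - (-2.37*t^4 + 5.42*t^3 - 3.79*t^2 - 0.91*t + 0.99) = 2.37*t^4 - 5.42*t^3 + 7.03*t^2 + 2.73*t - 2.19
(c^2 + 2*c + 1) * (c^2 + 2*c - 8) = c^4 + 4*c^3 - 3*c^2 - 14*c - 8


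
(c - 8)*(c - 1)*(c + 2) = c^3 - 7*c^2 - 10*c + 16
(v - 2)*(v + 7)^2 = v^3 + 12*v^2 + 21*v - 98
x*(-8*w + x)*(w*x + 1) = -8*w^2*x^2 + w*x^3 - 8*w*x + x^2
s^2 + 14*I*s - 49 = (s + 7*I)^2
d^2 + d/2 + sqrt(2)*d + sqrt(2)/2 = (d + 1/2)*(d + sqrt(2))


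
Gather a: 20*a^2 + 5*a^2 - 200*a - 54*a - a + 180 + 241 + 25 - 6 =25*a^2 - 255*a + 440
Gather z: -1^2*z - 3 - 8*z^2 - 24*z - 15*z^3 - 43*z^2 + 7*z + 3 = -15*z^3 - 51*z^2 - 18*z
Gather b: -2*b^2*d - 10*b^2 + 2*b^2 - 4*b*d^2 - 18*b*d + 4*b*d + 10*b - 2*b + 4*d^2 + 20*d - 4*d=b^2*(-2*d - 8) + b*(-4*d^2 - 14*d + 8) + 4*d^2 + 16*d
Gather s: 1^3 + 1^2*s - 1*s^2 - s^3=-s^3 - s^2 + s + 1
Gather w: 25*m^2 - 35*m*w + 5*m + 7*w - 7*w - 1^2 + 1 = 25*m^2 - 35*m*w + 5*m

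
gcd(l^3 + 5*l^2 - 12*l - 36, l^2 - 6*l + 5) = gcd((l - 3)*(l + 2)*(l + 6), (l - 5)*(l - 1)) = 1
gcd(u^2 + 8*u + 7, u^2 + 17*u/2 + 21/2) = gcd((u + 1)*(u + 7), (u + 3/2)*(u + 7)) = u + 7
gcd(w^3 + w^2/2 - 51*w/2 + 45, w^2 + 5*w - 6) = w + 6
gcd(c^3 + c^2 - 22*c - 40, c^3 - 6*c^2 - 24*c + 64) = c + 4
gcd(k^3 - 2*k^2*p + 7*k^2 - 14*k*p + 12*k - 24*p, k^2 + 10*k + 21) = k + 3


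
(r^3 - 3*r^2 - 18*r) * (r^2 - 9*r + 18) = r^5 - 12*r^4 + 27*r^3 + 108*r^2 - 324*r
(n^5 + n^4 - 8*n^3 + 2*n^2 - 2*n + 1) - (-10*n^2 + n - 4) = n^5 + n^4 - 8*n^3 + 12*n^2 - 3*n + 5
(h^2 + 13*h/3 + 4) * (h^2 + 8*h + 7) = h^4 + 37*h^3/3 + 137*h^2/3 + 187*h/3 + 28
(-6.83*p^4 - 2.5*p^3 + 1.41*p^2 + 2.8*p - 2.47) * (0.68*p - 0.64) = -4.6444*p^5 + 2.6712*p^4 + 2.5588*p^3 + 1.0016*p^2 - 3.4716*p + 1.5808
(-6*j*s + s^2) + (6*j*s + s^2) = 2*s^2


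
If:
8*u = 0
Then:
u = 0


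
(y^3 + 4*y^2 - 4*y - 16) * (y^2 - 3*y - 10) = y^5 + y^4 - 26*y^3 - 44*y^2 + 88*y + 160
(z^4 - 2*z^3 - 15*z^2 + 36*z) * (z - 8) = z^5 - 10*z^4 + z^3 + 156*z^2 - 288*z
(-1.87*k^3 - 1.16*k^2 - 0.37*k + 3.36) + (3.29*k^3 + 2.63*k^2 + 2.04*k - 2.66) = 1.42*k^3 + 1.47*k^2 + 1.67*k + 0.7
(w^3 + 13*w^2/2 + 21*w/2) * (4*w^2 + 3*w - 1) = 4*w^5 + 29*w^4 + 121*w^3/2 + 25*w^2 - 21*w/2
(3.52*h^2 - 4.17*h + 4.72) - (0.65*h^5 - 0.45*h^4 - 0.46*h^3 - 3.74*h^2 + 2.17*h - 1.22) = -0.65*h^5 + 0.45*h^4 + 0.46*h^3 + 7.26*h^2 - 6.34*h + 5.94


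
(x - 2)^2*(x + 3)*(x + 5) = x^4 + 4*x^3 - 13*x^2 - 28*x + 60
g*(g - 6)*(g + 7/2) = g^3 - 5*g^2/2 - 21*g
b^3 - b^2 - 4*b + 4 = (b - 2)*(b - 1)*(b + 2)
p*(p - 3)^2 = p^3 - 6*p^2 + 9*p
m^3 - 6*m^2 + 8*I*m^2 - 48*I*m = m*(m - 6)*(m + 8*I)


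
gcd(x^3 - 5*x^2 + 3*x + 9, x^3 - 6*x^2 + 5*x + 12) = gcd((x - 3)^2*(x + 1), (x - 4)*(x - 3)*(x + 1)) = x^2 - 2*x - 3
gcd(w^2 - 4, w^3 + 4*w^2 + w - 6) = w + 2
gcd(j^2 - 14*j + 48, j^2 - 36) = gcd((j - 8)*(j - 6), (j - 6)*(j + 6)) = j - 6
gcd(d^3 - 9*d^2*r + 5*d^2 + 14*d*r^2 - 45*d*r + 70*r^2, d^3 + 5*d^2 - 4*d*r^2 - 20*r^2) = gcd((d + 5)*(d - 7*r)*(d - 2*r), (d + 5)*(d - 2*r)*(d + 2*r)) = -d^2 + 2*d*r - 5*d + 10*r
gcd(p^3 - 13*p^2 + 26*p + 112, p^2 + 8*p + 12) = p + 2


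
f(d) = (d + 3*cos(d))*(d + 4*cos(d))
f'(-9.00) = -59.35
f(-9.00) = 148.36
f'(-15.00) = -115.45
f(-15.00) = 311.69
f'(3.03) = -0.60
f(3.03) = -0.05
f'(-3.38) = -2.47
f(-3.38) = 45.75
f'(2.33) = -0.01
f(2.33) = -0.11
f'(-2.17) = -32.01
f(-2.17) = 17.09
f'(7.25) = -34.51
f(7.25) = 85.26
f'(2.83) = -0.07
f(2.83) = 0.02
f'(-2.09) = -30.69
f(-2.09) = 14.58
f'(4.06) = 14.88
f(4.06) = 3.65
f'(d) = (1 - 4*sin(d))*(d + 3*cos(d)) + (1 - 3*sin(d))*(d + 4*cos(d))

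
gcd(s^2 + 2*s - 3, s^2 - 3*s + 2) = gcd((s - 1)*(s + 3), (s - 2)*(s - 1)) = s - 1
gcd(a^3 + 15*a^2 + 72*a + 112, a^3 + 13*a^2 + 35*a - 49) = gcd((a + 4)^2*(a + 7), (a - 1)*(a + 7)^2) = a + 7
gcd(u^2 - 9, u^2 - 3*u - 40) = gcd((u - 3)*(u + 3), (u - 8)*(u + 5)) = 1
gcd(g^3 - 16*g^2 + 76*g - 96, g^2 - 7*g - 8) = g - 8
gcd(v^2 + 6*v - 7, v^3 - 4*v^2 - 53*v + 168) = v + 7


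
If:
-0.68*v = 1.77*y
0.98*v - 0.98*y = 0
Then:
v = 0.00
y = 0.00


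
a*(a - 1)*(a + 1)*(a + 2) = a^4 + 2*a^3 - a^2 - 2*a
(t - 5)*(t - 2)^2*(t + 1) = t^4 - 8*t^3 + 15*t^2 + 4*t - 20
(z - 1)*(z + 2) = z^2 + z - 2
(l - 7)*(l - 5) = l^2 - 12*l + 35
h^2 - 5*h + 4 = (h - 4)*(h - 1)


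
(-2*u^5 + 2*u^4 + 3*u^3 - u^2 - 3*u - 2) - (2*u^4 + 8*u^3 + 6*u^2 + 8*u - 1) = -2*u^5 - 5*u^3 - 7*u^2 - 11*u - 1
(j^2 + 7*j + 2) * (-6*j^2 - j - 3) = -6*j^4 - 43*j^3 - 22*j^2 - 23*j - 6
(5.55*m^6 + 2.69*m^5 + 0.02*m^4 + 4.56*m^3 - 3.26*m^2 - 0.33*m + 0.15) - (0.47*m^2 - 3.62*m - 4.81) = 5.55*m^6 + 2.69*m^5 + 0.02*m^4 + 4.56*m^3 - 3.73*m^2 + 3.29*m + 4.96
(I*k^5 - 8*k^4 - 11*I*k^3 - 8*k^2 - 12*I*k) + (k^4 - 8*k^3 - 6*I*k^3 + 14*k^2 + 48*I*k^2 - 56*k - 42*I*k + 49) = I*k^5 - 7*k^4 - 8*k^3 - 17*I*k^3 + 6*k^2 + 48*I*k^2 - 56*k - 54*I*k + 49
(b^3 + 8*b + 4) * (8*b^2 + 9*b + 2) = 8*b^5 + 9*b^4 + 66*b^3 + 104*b^2 + 52*b + 8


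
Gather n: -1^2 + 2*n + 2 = 2*n + 1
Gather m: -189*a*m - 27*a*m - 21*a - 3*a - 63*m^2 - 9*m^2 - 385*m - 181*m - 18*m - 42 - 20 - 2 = -24*a - 72*m^2 + m*(-216*a - 584) - 64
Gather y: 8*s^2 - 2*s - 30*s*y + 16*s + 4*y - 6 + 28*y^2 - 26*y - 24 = 8*s^2 + 14*s + 28*y^2 + y*(-30*s - 22) - 30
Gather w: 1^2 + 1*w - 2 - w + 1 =0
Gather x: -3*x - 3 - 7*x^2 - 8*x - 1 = -7*x^2 - 11*x - 4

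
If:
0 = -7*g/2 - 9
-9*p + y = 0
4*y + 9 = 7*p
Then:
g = -18/7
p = -9/29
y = -81/29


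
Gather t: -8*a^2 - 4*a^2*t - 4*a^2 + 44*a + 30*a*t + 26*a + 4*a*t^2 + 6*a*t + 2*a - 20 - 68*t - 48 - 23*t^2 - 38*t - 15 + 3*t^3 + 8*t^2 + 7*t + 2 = -12*a^2 + 72*a + 3*t^3 + t^2*(4*a - 15) + t*(-4*a^2 + 36*a - 99) - 81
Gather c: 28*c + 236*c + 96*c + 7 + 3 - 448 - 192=360*c - 630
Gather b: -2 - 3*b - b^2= -b^2 - 3*b - 2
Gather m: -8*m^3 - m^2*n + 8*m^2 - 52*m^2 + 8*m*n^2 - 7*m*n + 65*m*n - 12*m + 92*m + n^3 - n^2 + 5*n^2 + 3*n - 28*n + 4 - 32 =-8*m^3 + m^2*(-n - 44) + m*(8*n^2 + 58*n + 80) + n^3 + 4*n^2 - 25*n - 28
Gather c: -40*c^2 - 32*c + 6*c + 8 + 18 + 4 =-40*c^2 - 26*c + 30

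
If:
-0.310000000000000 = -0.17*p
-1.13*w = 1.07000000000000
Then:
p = 1.82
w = -0.95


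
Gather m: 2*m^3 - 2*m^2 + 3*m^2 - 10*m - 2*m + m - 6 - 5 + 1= 2*m^3 + m^2 - 11*m - 10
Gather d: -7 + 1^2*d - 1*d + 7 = 0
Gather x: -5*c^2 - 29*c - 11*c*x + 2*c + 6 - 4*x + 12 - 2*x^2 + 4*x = -5*c^2 - 11*c*x - 27*c - 2*x^2 + 18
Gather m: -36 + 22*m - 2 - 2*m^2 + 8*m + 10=-2*m^2 + 30*m - 28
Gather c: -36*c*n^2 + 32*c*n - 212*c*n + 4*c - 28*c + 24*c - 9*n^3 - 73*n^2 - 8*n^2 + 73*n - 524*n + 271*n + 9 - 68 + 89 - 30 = c*(-36*n^2 - 180*n) - 9*n^3 - 81*n^2 - 180*n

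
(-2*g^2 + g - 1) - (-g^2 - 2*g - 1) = -g^2 + 3*g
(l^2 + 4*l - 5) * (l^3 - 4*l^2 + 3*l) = l^5 - 18*l^3 + 32*l^2 - 15*l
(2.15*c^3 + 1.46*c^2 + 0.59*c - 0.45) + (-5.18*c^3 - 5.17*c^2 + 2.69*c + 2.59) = -3.03*c^3 - 3.71*c^2 + 3.28*c + 2.14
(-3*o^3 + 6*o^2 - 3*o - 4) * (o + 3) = -3*o^4 - 3*o^3 + 15*o^2 - 13*o - 12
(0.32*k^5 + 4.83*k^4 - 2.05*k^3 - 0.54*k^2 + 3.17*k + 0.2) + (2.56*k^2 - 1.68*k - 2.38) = 0.32*k^5 + 4.83*k^4 - 2.05*k^3 + 2.02*k^2 + 1.49*k - 2.18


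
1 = 1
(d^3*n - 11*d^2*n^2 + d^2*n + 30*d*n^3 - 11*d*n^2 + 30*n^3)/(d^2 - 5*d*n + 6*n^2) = n*(d^3 - 11*d^2*n + d^2 + 30*d*n^2 - 11*d*n + 30*n^2)/(d^2 - 5*d*n + 6*n^2)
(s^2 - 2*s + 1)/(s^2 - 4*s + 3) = (s - 1)/(s - 3)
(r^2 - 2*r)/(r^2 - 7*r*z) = (r - 2)/(r - 7*z)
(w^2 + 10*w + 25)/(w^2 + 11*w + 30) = (w + 5)/(w + 6)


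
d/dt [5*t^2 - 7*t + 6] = 10*t - 7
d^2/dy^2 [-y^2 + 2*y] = -2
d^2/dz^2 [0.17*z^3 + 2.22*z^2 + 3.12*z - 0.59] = 1.02*z + 4.44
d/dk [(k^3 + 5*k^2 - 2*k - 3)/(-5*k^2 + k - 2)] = (-5*k^4 + 2*k^3 - 11*k^2 - 50*k + 7)/(25*k^4 - 10*k^3 + 21*k^2 - 4*k + 4)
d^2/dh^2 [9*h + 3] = 0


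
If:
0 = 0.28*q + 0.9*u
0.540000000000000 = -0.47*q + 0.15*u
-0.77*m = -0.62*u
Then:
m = 0.26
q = -1.05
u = 0.33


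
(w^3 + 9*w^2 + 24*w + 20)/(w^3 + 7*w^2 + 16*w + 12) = (w + 5)/(w + 3)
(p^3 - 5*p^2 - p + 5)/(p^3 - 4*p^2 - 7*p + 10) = (p + 1)/(p + 2)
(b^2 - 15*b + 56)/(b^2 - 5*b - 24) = (b - 7)/(b + 3)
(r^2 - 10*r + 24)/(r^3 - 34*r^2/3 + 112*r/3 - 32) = 3/(3*r - 4)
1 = 1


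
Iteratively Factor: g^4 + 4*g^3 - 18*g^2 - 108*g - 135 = (g + 3)*(g^3 + g^2 - 21*g - 45) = (g - 5)*(g + 3)*(g^2 + 6*g + 9) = (g - 5)*(g + 3)^2*(g + 3)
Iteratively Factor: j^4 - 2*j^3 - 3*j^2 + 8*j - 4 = (j - 2)*(j^3 - 3*j + 2) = (j - 2)*(j - 1)*(j^2 + j - 2) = (j - 2)*(j - 1)*(j + 2)*(j - 1)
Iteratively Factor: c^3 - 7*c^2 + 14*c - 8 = (c - 2)*(c^2 - 5*c + 4) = (c - 2)*(c - 1)*(c - 4)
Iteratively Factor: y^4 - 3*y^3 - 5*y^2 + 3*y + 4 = (y - 4)*(y^3 + y^2 - y - 1) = (y - 4)*(y + 1)*(y^2 - 1) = (y - 4)*(y - 1)*(y + 1)*(y + 1)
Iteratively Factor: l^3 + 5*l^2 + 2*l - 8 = (l + 2)*(l^2 + 3*l - 4) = (l - 1)*(l + 2)*(l + 4)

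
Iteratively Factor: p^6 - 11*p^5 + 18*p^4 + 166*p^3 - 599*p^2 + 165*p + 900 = (p + 1)*(p^5 - 12*p^4 + 30*p^3 + 136*p^2 - 735*p + 900) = (p - 5)*(p + 1)*(p^4 - 7*p^3 - 5*p^2 + 111*p - 180) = (p - 5)*(p + 1)*(p + 4)*(p^3 - 11*p^2 + 39*p - 45) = (p - 5)*(p - 3)*(p + 1)*(p + 4)*(p^2 - 8*p + 15) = (p - 5)*(p - 3)^2*(p + 1)*(p + 4)*(p - 5)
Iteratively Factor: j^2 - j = (j - 1)*(j)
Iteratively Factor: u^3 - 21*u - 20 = (u + 1)*(u^2 - u - 20) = (u + 1)*(u + 4)*(u - 5)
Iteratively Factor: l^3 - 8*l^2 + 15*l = (l)*(l^2 - 8*l + 15) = l*(l - 3)*(l - 5)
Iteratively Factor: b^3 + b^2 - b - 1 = (b - 1)*(b^2 + 2*b + 1) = (b - 1)*(b + 1)*(b + 1)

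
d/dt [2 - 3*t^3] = -9*t^2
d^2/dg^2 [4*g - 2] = 0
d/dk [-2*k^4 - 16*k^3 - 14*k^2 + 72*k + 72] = -8*k^3 - 48*k^2 - 28*k + 72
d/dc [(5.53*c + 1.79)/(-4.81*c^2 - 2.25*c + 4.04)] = (26.5993*c^2 + 17.2198*c + 26.3687)/(23.1361*c^4 + 21.645*c^3 - 33.8023*c^2 - 18.18*c + 16.3216)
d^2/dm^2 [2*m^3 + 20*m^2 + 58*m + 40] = 12*m + 40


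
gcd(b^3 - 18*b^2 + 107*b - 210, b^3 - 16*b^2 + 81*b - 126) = b^2 - 13*b + 42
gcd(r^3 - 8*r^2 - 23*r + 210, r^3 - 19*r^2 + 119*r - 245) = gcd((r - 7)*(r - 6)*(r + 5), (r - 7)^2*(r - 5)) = r - 7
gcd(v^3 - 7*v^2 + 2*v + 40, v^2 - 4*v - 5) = v - 5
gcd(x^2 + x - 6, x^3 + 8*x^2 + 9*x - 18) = x + 3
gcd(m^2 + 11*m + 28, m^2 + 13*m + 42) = m + 7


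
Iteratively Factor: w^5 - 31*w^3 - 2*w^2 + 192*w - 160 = (w + 4)*(w^4 - 4*w^3 - 15*w^2 + 58*w - 40) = (w - 1)*(w + 4)*(w^3 - 3*w^2 - 18*w + 40) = (w - 1)*(w + 4)^2*(w^2 - 7*w + 10) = (w - 5)*(w - 1)*(w + 4)^2*(w - 2)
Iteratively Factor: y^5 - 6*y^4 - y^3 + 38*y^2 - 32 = (y - 4)*(y^4 - 2*y^3 - 9*y^2 + 2*y + 8) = (y - 4)*(y + 1)*(y^3 - 3*y^2 - 6*y + 8) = (y - 4)*(y + 1)*(y + 2)*(y^2 - 5*y + 4) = (y - 4)^2*(y + 1)*(y + 2)*(y - 1)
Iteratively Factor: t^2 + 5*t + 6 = (t + 2)*(t + 3)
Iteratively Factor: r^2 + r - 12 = (r - 3)*(r + 4)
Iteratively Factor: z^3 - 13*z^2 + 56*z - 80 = (z - 4)*(z^2 - 9*z + 20) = (z - 5)*(z - 4)*(z - 4)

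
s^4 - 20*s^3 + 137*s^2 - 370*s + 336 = (s - 8)*(s - 7)*(s - 3)*(s - 2)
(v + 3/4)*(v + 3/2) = v^2 + 9*v/4 + 9/8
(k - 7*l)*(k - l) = k^2 - 8*k*l + 7*l^2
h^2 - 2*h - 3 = (h - 3)*(h + 1)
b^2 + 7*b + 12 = (b + 3)*(b + 4)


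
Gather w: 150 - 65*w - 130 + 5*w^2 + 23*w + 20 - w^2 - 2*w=4*w^2 - 44*w + 40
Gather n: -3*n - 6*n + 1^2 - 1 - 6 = -9*n - 6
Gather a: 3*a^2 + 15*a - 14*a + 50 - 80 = 3*a^2 + a - 30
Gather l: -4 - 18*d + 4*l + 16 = -18*d + 4*l + 12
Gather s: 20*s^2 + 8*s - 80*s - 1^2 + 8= 20*s^2 - 72*s + 7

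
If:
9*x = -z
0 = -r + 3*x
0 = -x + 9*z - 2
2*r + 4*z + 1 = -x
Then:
No Solution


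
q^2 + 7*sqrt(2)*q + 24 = (q + 3*sqrt(2))*(q + 4*sqrt(2))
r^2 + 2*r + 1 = (r + 1)^2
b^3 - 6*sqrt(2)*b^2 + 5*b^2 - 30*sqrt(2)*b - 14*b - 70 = (b + 5)*(b - 7*sqrt(2))*(b + sqrt(2))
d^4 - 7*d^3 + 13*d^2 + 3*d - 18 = (d - 3)^2*(d - 2)*(d + 1)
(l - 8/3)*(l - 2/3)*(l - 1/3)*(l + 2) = l^4 - 5*l^3/3 - 40*l^2/9 + 140*l/27 - 32/27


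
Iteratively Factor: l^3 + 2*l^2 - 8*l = (l - 2)*(l^2 + 4*l) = l*(l - 2)*(l + 4)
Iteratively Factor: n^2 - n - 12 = (n - 4)*(n + 3)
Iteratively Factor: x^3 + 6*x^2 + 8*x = (x + 4)*(x^2 + 2*x) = (x + 2)*(x + 4)*(x)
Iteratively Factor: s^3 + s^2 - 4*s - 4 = (s + 2)*(s^2 - s - 2) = (s + 1)*(s + 2)*(s - 2)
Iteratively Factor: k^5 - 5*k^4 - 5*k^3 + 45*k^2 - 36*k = (k - 3)*(k^4 - 2*k^3 - 11*k^2 + 12*k) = (k - 3)*(k - 1)*(k^3 - k^2 - 12*k) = (k - 3)*(k - 1)*(k + 3)*(k^2 - 4*k) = k*(k - 3)*(k - 1)*(k + 3)*(k - 4)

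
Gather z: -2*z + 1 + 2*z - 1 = 0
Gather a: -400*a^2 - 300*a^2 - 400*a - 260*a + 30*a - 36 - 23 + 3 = -700*a^2 - 630*a - 56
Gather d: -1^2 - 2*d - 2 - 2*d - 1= -4*d - 4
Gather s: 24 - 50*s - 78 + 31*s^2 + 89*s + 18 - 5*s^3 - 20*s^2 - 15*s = -5*s^3 + 11*s^2 + 24*s - 36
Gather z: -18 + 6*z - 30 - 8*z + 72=24 - 2*z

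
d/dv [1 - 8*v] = -8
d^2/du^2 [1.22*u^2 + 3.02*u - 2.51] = 2.44000000000000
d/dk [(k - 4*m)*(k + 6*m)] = 2*k + 2*m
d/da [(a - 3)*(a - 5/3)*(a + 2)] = 3*a^2 - 16*a/3 - 13/3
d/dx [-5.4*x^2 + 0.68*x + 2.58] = 0.68 - 10.8*x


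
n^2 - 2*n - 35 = (n - 7)*(n + 5)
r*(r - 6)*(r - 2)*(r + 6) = r^4 - 2*r^3 - 36*r^2 + 72*r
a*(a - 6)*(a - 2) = a^3 - 8*a^2 + 12*a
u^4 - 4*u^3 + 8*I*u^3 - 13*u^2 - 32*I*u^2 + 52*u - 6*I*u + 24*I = (u - 4)*(u + I)^2*(u + 6*I)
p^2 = p^2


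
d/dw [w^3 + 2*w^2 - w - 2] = 3*w^2 + 4*w - 1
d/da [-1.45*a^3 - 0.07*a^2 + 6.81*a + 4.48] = -4.35*a^2 - 0.14*a + 6.81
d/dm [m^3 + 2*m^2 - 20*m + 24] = 3*m^2 + 4*m - 20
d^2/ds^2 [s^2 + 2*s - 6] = 2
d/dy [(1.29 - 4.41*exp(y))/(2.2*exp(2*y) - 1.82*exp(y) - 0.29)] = (9.702*exp(2*y) - 5.676*exp(y) + 3.6267)*exp(y)/(4.84*exp(4*y) - 8.008*exp(3*y) + 2.0364*exp(2*y) + 1.0556*exp(y) + 0.0841)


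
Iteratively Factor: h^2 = (h)*(h)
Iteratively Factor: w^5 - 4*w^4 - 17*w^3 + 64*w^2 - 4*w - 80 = (w - 5)*(w^4 + w^3 - 12*w^2 + 4*w + 16) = (w - 5)*(w - 2)*(w^3 + 3*w^2 - 6*w - 8) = (w - 5)*(w - 2)*(w + 4)*(w^2 - w - 2) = (w - 5)*(w - 2)^2*(w + 4)*(w + 1)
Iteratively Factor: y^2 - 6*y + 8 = (y - 2)*(y - 4)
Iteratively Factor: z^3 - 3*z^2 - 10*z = (z + 2)*(z^2 - 5*z) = z*(z + 2)*(z - 5)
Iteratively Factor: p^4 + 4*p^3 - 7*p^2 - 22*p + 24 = (p + 3)*(p^3 + p^2 - 10*p + 8) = (p - 1)*(p + 3)*(p^2 + 2*p - 8) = (p - 1)*(p + 3)*(p + 4)*(p - 2)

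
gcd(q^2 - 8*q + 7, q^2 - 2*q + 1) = q - 1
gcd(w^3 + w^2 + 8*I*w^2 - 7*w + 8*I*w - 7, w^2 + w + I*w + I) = w^2 + w*(1 + I) + I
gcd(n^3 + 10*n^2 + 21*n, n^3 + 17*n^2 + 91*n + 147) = n^2 + 10*n + 21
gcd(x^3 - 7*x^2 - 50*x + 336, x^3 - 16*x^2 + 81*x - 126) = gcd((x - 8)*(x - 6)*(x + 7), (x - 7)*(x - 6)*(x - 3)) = x - 6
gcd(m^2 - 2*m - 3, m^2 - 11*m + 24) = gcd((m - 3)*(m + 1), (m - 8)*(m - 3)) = m - 3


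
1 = 1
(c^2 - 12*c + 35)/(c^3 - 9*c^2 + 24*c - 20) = (c - 7)/(c^2 - 4*c + 4)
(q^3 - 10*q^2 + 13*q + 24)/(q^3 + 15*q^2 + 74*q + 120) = (q^3 - 10*q^2 + 13*q + 24)/(q^3 + 15*q^2 + 74*q + 120)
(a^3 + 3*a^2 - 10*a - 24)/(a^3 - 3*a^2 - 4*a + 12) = (a + 4)/(a - 2)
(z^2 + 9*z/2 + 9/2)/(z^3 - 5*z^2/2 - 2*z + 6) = (z + 3)/(z^2 - 4*z + 4)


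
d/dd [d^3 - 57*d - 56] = 3*d^2 - 57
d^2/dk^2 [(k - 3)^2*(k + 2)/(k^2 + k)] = 4*(k^3 + 27*k^2 + 27*k + 9)/(k^3*(k^3 + 3*k^2 + 3*k + 1))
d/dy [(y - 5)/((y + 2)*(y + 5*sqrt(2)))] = ((5 - y)*(y + 2) + (5 - y)*(y + 5*sqrt(2)) + (y + 2)*(y + 5*sqrt(2)))/((y + 2)^2*(y + 5*sqrt(2))^2)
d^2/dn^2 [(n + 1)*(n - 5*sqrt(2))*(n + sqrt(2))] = 6*n - 8*sqrt(2) + 2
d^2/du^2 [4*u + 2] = 0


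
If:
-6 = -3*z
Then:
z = 2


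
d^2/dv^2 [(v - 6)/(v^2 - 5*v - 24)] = 2*((11 - 3*v)*(-v^2 + 5*v + 24) - (v - 6)*(2*v - 5)^2)/(-v^2 + 5*v + 24)^3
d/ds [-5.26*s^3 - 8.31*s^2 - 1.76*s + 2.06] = -15.78*s^2 - 16.62*s - 1.76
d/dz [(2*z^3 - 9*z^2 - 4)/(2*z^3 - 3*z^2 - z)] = (12*z^4 - 4*z^3 + 33*z^2 - 24*z - 4)/(z^2*(4*z^4 - 12*z^3 + 5*z^2 + 6*z + 1))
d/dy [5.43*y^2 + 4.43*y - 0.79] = 10.86*y + 4.43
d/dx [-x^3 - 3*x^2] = 3*x*(-x - 2)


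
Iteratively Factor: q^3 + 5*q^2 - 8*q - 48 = (q - 3)*(q^2 + 8*q + 16) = (q - 3)*(q + 4)*(q + 4)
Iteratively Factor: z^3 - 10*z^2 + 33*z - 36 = (z - 3)*(z^2 - 7*z + 12) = (z - 4)*(z - 3)*(z - 3)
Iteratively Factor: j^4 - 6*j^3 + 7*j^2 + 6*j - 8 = (j - 1)*(j^3 - 5*j^2 + 2*j + 8) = (j - 1)*(j + 1)*(j^2 - 6*j + 8) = (j - 2)*(j - 1)*(j + 1)*(j - 4)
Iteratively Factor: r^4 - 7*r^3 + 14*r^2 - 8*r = (r - 4)*(r^3 - 3*r^2 + 2*r) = (r - 4)*(r - 2)*(r^2 - r) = (r - 4)*(r - 2)*(r - 1)*(r)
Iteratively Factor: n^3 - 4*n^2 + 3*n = (n)*(n^2 - 4*n + 3) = n*(n - 1)*(n - 3)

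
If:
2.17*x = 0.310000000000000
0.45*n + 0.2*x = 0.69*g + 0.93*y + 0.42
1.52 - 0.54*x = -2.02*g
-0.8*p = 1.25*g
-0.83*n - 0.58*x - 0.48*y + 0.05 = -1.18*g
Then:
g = -0.71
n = -0.87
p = 1.12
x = 0.14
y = -0.31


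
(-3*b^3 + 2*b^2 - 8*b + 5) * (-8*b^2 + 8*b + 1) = 24*b^5 - 40*b^4 + 77*b^3 - 102*b^2 + 32*b + 5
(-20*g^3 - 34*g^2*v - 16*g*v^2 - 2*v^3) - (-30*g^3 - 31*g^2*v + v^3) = 10*g^3 - 3*g^2*v - 16*g*v^2 - 3*v^3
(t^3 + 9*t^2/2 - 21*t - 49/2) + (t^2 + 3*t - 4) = t^3 + 11*t^2/2 - 18*t - 57/2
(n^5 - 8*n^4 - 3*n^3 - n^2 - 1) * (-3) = -3*n^5 + 24*n^4 + 9*n^3 + 3*n^2 + 3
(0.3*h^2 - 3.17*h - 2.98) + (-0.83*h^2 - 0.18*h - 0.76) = -0.53*h^2 - 3.35*h - 3.74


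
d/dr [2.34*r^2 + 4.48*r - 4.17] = 4.68*r + 4.48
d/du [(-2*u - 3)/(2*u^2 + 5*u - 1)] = (4*u^2 + 12*u + 17)/(4*u^4 + 20*u^3 + 21*u^2 - 10*u + 1)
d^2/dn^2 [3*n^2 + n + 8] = 6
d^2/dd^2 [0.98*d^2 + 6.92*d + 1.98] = 1.96000000000000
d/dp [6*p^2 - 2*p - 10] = 12*p - 2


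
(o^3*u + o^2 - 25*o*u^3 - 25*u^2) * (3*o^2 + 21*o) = 3*o^5*u + 21*o^4*u + 3*o^4 - 75*o^3*u^3 + 21*o^3 - 525*o^2*u^3 - 75*o^2*u^2 - 525*o*u^2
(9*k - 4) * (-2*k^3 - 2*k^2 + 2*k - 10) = -18*k^4 - 10*k^3 + 26*k^2 - 98*k + 40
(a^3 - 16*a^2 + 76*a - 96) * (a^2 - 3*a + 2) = a^5 - 19*a^4 + 126*a^3 - 356*a^2 + 440*a - 192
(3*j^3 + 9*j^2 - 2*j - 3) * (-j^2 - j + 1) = -3*j^5 - 12*j^4 - 4*j^3 + 14*j^2 + j - 3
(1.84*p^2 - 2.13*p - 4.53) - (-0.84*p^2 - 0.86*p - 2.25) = 2.68*p^2 - 1.27*p - 2.28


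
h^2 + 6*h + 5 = (h + 1)*(h + 5)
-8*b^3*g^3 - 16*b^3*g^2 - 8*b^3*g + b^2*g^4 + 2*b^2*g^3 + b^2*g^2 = g*(-8*b + g)*(b*g + b)^2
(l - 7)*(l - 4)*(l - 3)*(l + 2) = l^4 - 12*l^3 + 33*l^2 + 38*l - 168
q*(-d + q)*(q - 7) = -d*q^2 + 7*d*q + q^3 - 7*q^2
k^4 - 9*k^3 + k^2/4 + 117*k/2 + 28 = (k - 8)*(k - 7/2)*(k + 1/2)*(k + 2)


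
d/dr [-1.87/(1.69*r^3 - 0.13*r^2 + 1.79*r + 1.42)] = (9.4809*r^2 - 0.4862*r + 3.3473)/(1.69*r^3 - 0.13*r^2 + 1.79*r + 1.42)^2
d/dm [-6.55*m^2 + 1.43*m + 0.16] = 1.43 - 13.1*m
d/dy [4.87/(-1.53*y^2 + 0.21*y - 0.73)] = (14.9022*y - 1.0227)/(1.53*y^2 - 0.21*y + 0.73)^2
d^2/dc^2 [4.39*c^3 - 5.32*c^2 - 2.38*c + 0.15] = 26.34*c - 10.64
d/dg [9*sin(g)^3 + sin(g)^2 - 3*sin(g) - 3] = (27*sin(g)^2 + 2*sin(g) - 3)*cos(g)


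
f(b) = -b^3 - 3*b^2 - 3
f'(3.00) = -45.00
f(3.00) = -57.00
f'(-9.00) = -189.00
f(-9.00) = 483.00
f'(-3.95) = -23.11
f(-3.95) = 11.82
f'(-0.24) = 1.27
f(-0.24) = -3.16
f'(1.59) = -17.12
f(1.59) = -14.60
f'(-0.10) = 0.57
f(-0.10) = -3.03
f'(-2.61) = -4.78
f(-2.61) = -5.66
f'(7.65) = -221.47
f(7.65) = -626.26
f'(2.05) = -24.91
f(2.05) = -24.22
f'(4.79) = -97.57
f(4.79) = -181.73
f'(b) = -3*b^2 - 6*b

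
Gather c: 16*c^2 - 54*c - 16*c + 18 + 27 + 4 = 16*c^2 - 70*c + 49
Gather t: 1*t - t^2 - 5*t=-t^2 - 4*t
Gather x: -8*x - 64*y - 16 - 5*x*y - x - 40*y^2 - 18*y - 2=x*(-5*y - 9) - 40*y^2 - 82*y - 18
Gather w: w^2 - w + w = w^2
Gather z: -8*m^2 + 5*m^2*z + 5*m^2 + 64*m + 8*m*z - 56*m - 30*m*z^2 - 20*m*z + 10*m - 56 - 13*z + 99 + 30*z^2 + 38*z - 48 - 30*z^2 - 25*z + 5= -3*m^2 - 30*m*z^2 + 18*m + z*(5*m^2 - 12*m)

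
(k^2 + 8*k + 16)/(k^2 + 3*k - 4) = (k + 4)/(k - 1)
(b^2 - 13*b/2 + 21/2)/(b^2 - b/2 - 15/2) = (2*b - 7)/(2*b + 5)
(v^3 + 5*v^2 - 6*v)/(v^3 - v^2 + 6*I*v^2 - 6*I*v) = (v + 6)/(v + 6*I)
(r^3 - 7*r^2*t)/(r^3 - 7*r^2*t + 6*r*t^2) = r*(r - 7*t)/(r^2 - 7*r*t + 6*t^2)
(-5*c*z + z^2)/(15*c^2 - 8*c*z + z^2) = z/(-3*c + z)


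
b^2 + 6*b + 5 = (b + 1)*(b + 5)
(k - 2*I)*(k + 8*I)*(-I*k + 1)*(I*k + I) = k^4 + k^3 + 7*I*k^3 + 10*k^2 + 7*I*k^2 + 10*k + 16*I*k + 16*I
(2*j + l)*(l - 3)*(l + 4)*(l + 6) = 2*j*l^3 + 14*j*l^2 - 12*j*l - 144*j + l^4 + 7*l^3 - 6*l^2 - 72*l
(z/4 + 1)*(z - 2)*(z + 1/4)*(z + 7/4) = z^4/4 + z^3 - 57*z^2/64 - 121*z/32 - 7/8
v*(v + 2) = v^2 + 2*v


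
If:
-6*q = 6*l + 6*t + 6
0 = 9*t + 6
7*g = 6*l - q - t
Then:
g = -q - 4/21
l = -q - 1/3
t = -2/3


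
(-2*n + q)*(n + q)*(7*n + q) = -14*n^3 - 9*n^2*q + 6*n*q^2 + q^3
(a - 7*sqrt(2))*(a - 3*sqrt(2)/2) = a^2 - 17*sqrt(2)*a/2 + 21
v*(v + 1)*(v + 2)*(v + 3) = v^4 + 6*v^3 + 11*v^2 + 6*v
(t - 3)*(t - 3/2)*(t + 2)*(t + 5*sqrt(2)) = t^4 - 5*t^3/2 + 5*sqrt(2)*t^3 - 25*sqrt(2)*t^2/2 - 9*t^2/2 - 45*sqrt(2)*t/2 + 9*t + 45*sqrt(2)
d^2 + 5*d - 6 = (d - 1)*(d + 6)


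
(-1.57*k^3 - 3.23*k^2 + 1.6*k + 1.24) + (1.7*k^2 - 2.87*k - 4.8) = -1.57*k^3 - 1.53*k^2 - 1.27*k - 3.56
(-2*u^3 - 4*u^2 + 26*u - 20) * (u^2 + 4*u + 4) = -2*u^5 - 12*u^4 + 2*u^3 + 68*u^2 + 24*u - 80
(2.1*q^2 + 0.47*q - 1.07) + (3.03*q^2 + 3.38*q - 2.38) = 5.13*q^2 + 3.85*q - 3.45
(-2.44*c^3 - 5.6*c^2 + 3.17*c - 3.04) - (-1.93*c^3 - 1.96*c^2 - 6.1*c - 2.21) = -0.51*c^3 - 3.64*c^2 + 9.27*c - 0.83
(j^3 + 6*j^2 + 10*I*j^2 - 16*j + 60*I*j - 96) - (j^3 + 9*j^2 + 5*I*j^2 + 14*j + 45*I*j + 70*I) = -3*j^2 + 5*I*j^2 - 30*j + 15*I*j - 96 - 70*I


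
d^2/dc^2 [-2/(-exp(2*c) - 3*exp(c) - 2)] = 2*(2*(2*exp(c) + 3)^2*exp(c) - (4*exp(c) + 3)*(exp(2*c) + 3*exp(c) + 2))*exp(c)/(exp(2*c) + 3*exp(c) + 2)^3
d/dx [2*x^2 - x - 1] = 4*x - 1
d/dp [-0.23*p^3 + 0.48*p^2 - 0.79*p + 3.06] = -0.69*p^2 + 0.96*p - 0.79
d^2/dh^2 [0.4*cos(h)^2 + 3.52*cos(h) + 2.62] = -3.52*cos(h) - 0.8*cos(2*h)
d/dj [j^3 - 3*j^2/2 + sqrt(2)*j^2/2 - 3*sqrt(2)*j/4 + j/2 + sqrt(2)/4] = 3*j^2 - 3*j + sqrt(2)*j - 3*sqrt(2)/4 + 1/2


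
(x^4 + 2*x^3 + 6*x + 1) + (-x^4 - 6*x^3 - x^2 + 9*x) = -4*x^3 - x^2 + 15*x + 1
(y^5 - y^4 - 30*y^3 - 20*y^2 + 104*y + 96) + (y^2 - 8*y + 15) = y^5 - y^4 - 30*y^3 - 19*y^2 + 96*y + 111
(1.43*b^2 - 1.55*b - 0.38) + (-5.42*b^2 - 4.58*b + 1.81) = -3.99*b^2 - 6.13*b + 1.43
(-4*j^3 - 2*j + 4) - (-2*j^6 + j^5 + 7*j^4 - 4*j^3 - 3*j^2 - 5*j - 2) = 2*j^6 - j^5 - 7*j^4 + 3*j^2 + 3*j + 6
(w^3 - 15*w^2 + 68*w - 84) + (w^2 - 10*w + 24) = w^3 - 14*w^2 + 58*w - 60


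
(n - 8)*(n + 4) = n^2 - 4*n - 32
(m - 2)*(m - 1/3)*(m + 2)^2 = m^4 + 5*m^3/3 - 14*m^2/3 - 20*m/3 + 8/3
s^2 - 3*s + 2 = (s - 2)*(s - 1)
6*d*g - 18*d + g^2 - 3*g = (6*d + g)*(g - 3)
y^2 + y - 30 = (y - 5)*(y + 6)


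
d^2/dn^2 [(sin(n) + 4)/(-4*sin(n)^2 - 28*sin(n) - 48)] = (sin(n)^2 - 3*sin(n) - 2)/(4*(sin(n) + 3)^3)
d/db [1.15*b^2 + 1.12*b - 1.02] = 2.3*b + 1.12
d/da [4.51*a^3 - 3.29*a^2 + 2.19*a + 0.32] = 13.53*a^2 - 6.58*a + 2.19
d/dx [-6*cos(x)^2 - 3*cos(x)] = 3*(4*cos(x) + 1)*sin(x)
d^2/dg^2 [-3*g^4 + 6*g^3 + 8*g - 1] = 36*g*(1 - g)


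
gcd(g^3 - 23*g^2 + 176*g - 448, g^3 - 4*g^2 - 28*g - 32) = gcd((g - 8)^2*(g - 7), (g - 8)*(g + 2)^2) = g - 8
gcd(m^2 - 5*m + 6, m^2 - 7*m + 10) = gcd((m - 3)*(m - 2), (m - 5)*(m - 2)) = m - 2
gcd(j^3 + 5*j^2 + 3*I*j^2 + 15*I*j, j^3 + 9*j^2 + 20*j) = j^2 + 5*j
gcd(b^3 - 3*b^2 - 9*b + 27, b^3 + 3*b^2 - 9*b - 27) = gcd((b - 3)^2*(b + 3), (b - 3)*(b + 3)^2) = b^2 - 9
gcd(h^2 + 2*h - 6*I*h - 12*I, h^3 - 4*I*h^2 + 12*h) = h - 6*I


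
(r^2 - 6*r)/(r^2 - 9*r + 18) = r/(r - 3)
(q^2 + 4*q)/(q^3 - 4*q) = (q + 4)/(q^2 - 4)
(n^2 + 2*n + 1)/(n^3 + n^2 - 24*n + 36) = (n^2 + 2*n + 1)/(n^3 + n^2 - 24*n + 36)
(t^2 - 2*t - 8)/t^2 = 1 - 2/t - 8/t^2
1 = 1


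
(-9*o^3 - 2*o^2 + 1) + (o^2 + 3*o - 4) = -9*o^3 - o^2 + 3*o - 3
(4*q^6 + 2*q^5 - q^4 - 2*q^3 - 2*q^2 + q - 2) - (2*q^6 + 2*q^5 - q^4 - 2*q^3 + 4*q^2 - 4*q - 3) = 2*q^6 - 6*q^2 + 5*q + 1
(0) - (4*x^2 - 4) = 4 - 4*x^2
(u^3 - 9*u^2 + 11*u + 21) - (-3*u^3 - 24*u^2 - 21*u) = 4*u^3 + 15*u^2 + 32*u + 21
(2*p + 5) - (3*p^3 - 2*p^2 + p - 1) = -3*p^3 + 2*p^2 + p + 6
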